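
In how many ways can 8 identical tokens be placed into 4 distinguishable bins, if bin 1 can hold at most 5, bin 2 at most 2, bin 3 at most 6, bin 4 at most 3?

By stars and bars, unrestricted non-negative solutions to x_1+…+x_4 = 8 number C(8+3,3) = 165.
Subtract solutions that violate a single cap (substitute x_i' = x_i − (cap_i+1)): x_1 ≥ 6 gives C(5,3) = 10; x_2 ≥ 3 gives C(8,3) = 56; x_3 ≥ 7 gives C(4,3) = 4; x_4 ≥ 4 gives C(7,3) = 35. Together 105.
Add back pairs where two caps are both exceeded: 0 + 0 + 0 + 0 + 4 + 0 = 4.
By inclusion–exclusion the count is 165 − 105 + 4 = 64.

64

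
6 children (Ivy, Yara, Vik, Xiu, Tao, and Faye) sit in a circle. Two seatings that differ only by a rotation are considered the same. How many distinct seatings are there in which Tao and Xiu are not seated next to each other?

Without the restriction there are (5)! = 120 seatings.
Those with Tao next to Xiu: fuse the pair into one unit and seat 5 units around a circle — 2·(4)! = 48.
Subtracting, 120 − 48 = 72.

72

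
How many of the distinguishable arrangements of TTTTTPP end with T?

15

With the last slot taken by T, it remains to arrange the other 6 letters (TTTTPP).
Those 6 letters have P appearing twice and T appearing 4 times, giving (6)!/(4!·2!) = 15.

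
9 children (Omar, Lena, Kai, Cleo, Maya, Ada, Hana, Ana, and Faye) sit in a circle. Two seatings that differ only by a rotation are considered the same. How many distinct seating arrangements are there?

40320

Fix one person's seat to break rotational symmetry; the remaining 8 people can be arranged in (8)! = 40320 ways.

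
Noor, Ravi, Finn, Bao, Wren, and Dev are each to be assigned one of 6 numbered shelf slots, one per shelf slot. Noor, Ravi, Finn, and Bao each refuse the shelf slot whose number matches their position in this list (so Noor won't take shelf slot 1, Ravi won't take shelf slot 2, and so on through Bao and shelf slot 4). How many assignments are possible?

Let Aᵢ (for 1 ≤ i ≤ 4) be the placements that put person i in their forbidden shelf slot. Any j of these fix j positions, leaving (6−j)! ways to fill the rest, and there are C(4,j) ways to pick which j.
By inclusion–exclusion, the number of valid placements is Σ_{j=0}^{4} (−1)^j C(4,j)·(6−j)!.
Computing: 720 − 480 + 144 − 24 + 2 = 362.

362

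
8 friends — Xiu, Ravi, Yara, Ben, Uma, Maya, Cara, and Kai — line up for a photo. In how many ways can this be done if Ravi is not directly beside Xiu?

Of the 8! = 40320 arrangements, those with Ravi and Xiu adjacent number 2 × 7! = 10080 (treat the pair as a block with 2 internal orders).
So 40320 − 10080 = 30240 arrangements keep them apart.

30240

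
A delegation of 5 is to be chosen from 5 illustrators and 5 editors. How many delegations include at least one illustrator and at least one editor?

250

With no constraint there are C(10,5) = 252 possible selections.
Subtract selections that omit an entire group: no illustrators → C(5,5) = 1; no editors → C(5,5) = 1.
Both groups omitted at once is impossible, so 252 − 2 = 250.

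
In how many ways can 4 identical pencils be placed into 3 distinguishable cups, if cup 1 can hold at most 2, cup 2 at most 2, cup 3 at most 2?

6

By stars and bars, unrestricted non-negative solutions to x_1+…+x_3 = 4 number C(4+2,2) = 15.
Subtract solutions that violate a single cap (substitute x_i' = x_i − (cap_i+1)): x_1 ≥ 3 gives C(3,2) = 3; x_2 ≥ 3 gives C(3,2) = 3; x_3 ≥ 3 gives C(3,2) = 3. Together 9.
No two caps can be exceeded simultaneously, so the pair terms are all 0.
By inclusion–exclusion the count is 15 − 9 + 0 = 6.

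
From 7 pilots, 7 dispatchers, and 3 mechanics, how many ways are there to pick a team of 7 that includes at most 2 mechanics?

18447

Split by how many mechanics are chosen (0 through 2).
Sum: C(3,0)·C(14,7) + C(3,1)·C(14,6) + C(3,2)·C(14,5) = 3432 + 9009 + 6006 = 18447.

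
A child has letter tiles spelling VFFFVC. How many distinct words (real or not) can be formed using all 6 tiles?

60

The 6 letters of VFFFVC have repeats: F appearing 3 times and V appearing twice.
So there are 6! / (3!·2!) = 60 distinguishable arrangements.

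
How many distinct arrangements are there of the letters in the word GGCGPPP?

140

Letter multiplicities in GGCGPPP: C×1, G×3, P×3.
Dividing 7! = 5040 by 3!·3! = 36 for the repeated letters gives 140.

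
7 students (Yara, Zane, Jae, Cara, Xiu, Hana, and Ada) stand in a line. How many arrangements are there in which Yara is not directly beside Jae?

3600

Of the 7! = 5040 arrangements, those with Yara and Jae adjacent number 2 × 6! = 1440 (treat the pair as a block with 2 internal orders).
So 5040 − 1440 = 3600 arrangements keep them apart.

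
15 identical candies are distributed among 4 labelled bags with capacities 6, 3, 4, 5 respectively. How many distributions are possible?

20

Ignoring the caps, the number of non-negative solutions to x_1+…+x_4 = 15 is C(18,3) = 816.
Subtract solutions that violate a single cap (substitute x_i' = x_i − (cap_i+1)): x_1 ≥ 7 gives C(11,3) = 165; x_2 ≥ 4 gives C(14,3) = 364; x_3 ≥ 5 gives C(13,3) = 286; x_4 ≥ 6 gives C(12,3) = 220. Together 1035.
Add back pairs where two caps are both exceeded: 35 + 20 + 10 + 84 + 56 + 35 = 240.
Subtract triples: 0 + 0 + 0 + 1 = 1.
By inclusion–exclusion the count is 816 − 1035 + 240 − 1 = 20.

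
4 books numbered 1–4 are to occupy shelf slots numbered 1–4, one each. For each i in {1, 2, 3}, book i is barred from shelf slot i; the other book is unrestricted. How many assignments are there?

Let Aᵢ (for i ∈ {1, 2, 3}) be the placements that put book i in its forbidden shelf slot. Any j of these fix j positions, leaving (4−j)! ways to fill the rest, and there are C(3,j) ways to pick which j.
By inclusion–exclusion, the number of valid placements is Σ_{j=0}^{3} (−1)^j C(3,j)·(4−j)!.
Computing: 24 − 18 + 6 − 1 = 11.

11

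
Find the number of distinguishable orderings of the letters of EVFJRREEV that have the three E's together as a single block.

1260

Treat the 3 copies of E as a single block. The multiset to arrange is then {EEE, F, J, R, R, V, V}, 7 items in all.
That gives (7)!/(2!·2!) = 1260 arrangements.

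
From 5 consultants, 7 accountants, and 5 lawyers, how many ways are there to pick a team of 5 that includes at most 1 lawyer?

3267

Split by how many lawyers are chosen (0 through 1).
Sum: C(5,0)·C(12,5) + C(5,1)·C(12,4) = 792 + 2475 = 3267.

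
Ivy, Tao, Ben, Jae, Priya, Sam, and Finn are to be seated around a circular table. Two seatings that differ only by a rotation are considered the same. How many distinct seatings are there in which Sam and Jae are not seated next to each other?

All circular seatings of 7 people number (6)! = 720.
Seatings with Sam beside Jae: treat them as a block with 2 internal orders, giving 2 × (5)! = 240.
Subtracting, 720 − 240 = 480.

480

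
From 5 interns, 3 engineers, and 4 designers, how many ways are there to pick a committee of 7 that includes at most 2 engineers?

Split by how many engineers are chosen (0 through 2).
Sum: C(3,0)·C(9,7) + C(3,1)·C(9,6) + C(3,2)·C(9,5) = 36 + 252 + 378 = 666.

666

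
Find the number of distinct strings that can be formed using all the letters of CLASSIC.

1260

CLASSIC has 7 letters with C appearing twice and S appearing twice.
So there are 7! / (2!·2!) = 1260 distinguishable arrangements.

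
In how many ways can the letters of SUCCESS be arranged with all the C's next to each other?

Treat the 2 copies of C as a single block. The multiset to arrange is then {CC, E, S, S, S, U}, 6 items in all.
That gives (6)!/(3!) = 120 arrangements.

120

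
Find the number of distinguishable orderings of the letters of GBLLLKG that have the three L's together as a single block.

60

Treat the 3 copies of L as a single block. The multiset to arrange is then {LLL, B, G, G, K}, 5 items in all.
That gives (5)!/(2!) = 60 arrangements.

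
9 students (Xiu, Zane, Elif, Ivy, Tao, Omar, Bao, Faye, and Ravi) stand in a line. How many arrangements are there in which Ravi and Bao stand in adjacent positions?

Place the 7 others and the Ravi-Bao pair as 8 objects in a line; the pair has 2 internal arrangements.
That gives 2 × 8! = 2 × 40320 = 80640.

80640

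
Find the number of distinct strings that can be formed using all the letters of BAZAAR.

BAZAAR has 6 letters with A appearing 3 times.
The number of distinct arrangements is 6!/(3!) = 720/6 = 120.

120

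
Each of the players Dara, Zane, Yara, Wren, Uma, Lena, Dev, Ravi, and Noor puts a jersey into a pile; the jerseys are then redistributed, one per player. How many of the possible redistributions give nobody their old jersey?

133496

This is the derangement count D_9: permutations of 9 items with no fixed point.
By inclusion–exclusion this is Σ_{j=0}^{9} (−1)^j C(9,j)·(9−j)!.
Computing: 362880 − 362880 + 181440 − 60480 + 15120 − 3024 + 504 − 72 + 9 − 1 = 133496.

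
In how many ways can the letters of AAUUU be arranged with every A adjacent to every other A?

4

Treat the 2 copies of A as a single block. The multiset to arrange is then {AA, U, U, U}, 4 items in all.
That gives (4)!/(3!) = 4 arrangements.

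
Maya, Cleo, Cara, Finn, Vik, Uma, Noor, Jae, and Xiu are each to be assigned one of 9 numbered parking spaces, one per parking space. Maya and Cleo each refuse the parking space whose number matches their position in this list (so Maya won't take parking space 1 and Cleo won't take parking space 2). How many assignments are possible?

287280

Let Aᵢ (for i ∈ {1, 2}) be the placements that put person i in their forbidden parking space. Any j of these fix j positions, leaving (9−j)! ways to fill the rest, and there are C(2,j) ways to pick which j.
By inclusion–exclusion, the number of valid placements is Σ_{j=0}^{2} (−1)^j C(2,j)·(9−j)!.
Computing: 362880 − 80640 + 5040 = 287280.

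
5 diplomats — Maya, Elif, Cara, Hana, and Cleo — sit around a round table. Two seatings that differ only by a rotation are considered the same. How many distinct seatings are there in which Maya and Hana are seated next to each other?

12

Glue Maya and Hana into a block (2 internal orders). Seating 4 units around a circle gives (3)! arrangements.
So 2 × (3)! = 2 × 6 = 12.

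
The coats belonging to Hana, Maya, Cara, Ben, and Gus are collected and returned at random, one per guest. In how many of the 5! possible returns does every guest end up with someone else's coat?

Let Aᵢ be the assignments in which guest i gets their own coat. We want the size of the complement of A₁∪…∪A_5.
By inclusion–exclusion this is Σ_{j=0}^{5} (−1)^j C(5,j)·(5−j)!.
Computing: 120 − 120 + 60 − 20 + 5 − 1 = 44.

44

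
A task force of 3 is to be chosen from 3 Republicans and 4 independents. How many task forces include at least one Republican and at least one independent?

With no constraint there are C(7,3) = 35 possible selections.
Selections missing a whole group: no Republicans → C(4,3) = 4; no independents → C(3,3) = 1.
Both groups omitted at once is impossible, so 35 − 5 = 30.

30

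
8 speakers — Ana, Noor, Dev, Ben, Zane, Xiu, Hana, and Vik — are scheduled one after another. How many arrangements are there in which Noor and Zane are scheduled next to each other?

Glue Noor and Zane into one block (2 internal orders), leaving 7 units to arrange in a row.
That gives 2 × 7! = 2 × 5040 = 10080.

10080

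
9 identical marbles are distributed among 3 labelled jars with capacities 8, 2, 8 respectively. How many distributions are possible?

25

Without the upper bounds there are C(11,2) = 55 ways to split 9 among 3 jars.
Subtract solutions that violate a single cap (substitute x_i' = x_i − (cap_i+1)): x_1 ≥ 9 gives C(2,2) = 1; x_2 ≥ 3 gives C(8,2) = 28; x_3 ≥ 9 gives C(2,2) = 1. Together 30.
No two caps can be exceeded simultaneously, so the pair terms are all 0.
By inclusion–exclusion the count is 55 − 30 + 0 = 25.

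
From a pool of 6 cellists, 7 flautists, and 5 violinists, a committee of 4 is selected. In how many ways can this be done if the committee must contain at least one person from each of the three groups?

1575

With no constraint there are C(18,4) = 3060 possible selections.
Subtract selections that omit an entire group: no cellists → C(12,4) = 495; no flautists → C(11,4) = 330; no violinists → C(13,4) = 715.
Add back selections omitting two groups (i.e. drawn from a single group): C(6,4) + C(7,4) + C(5,4) = 55.
By inclusion–exclusion: 3060 − 1540 + 55 = 1575.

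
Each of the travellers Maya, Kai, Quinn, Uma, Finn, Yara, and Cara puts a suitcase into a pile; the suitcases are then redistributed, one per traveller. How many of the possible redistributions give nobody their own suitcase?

1854

This is the derangement count D_7: permutations of 7 items with no fixed point.
By inclusion–exclusion this is Σ_{j=0}^{7} (−1)^j C(7,j)·(7−j)!.
Computing: 5040 − 5040 + 2520 − 840 + 210 − 42 + 7 − 1 = 1854.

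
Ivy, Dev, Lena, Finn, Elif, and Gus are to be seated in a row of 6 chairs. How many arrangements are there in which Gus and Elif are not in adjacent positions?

Of the 6! = 720 arrangements, those with Gus and Elif adjacent number 2 × 5! = 240 (treat the pair as a block with 2 internal orders).
Complementary counting: 720 − 240 = 480.

480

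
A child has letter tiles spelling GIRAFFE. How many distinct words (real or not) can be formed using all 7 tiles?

Letter multiplicities in GIRAFFE: A×1, E×1, F×2, G×1, I×1, R×1.
Dividing 7! = 5040 by 2! = 2 for the repeated letters gives 2520.

2520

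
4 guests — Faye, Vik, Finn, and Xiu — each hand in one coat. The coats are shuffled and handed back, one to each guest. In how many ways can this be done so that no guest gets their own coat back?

9

Let Aᵢ be the assignments in which guest i gets their own coat. We want the size of the complement of A₁∪…∪A_4.
By inclusion–exclusion this is Σ_{j=0}^{4} (−1)^j C(4,j)·(4−j)!.
Computing: 24 − 24 + 12 − 4 + 1 = 9.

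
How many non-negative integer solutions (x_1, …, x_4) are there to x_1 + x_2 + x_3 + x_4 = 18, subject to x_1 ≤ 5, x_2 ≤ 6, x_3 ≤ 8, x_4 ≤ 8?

188

Without the upper bounds there are C(21,3) = 1330 ways to split 18 among 4 variables.
Subtract solutions that violate a single cap (substitute x_i' = x_i − (cap_i+1)): x_1 ≥ 6 gives C(15,3) = 455; x_2 ≥ 7 gives C(14,3) = 364; x_3 ≥ 9 gives C(12,3) = 220; x_4 ≥ 9 gives C(12,3) = 220. Together 1259.
Add back pairs where two caps are both exceeded: 56 + 20 + 20 + 10 + 10 + 1 = 117.
By inclusion–exclusion the count is 1330 − 1259 + 117 = 188.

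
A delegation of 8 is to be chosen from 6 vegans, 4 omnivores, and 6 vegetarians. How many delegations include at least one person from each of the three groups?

12285

Unrestricted: C(16,8) = 12870 ways to pick any 8 of the 16.
Selections missing a whole group: no vegans → C(10,8) = 45; no omnivores → C(12,8) = 495; no vegetarians → C(10,8) = 45.
Add back selections omitting two groups (i.e. drawn from a single group): C(6,8) + C(4,8) + C(6,8) = 0.
By inclusion–exclusion: 12870 − 585 + 0 = 12285.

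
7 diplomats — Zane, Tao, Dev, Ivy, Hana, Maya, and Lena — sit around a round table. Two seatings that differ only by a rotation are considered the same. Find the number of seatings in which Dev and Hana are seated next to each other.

240

Treat {Dev, Hana} as one unit (2 internal orders) and seat the resulting 6 units around the table: (5)! circular arrangements.
So 2 × (5)! = 2 × 120 = 240.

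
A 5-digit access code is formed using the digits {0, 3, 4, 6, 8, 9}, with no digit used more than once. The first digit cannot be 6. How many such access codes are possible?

600

The first digit has 6−1 = 5 choices (anything except 6).
The remaining 4 digits are filled from the other 5 symbols without repetition: 5 × 4 × 3 × 2 = 120.
Total: 5 × 120 = 600.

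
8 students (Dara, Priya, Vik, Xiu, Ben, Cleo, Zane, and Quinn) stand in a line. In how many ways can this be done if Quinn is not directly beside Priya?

There are 8! = 40320 arrangements in all. If Quinn and Priya are adjacent, merging them into one block gives 2·(7)! = 10080 arrangements.
Complementary counting: 40320 − 10080 = 30240.

30240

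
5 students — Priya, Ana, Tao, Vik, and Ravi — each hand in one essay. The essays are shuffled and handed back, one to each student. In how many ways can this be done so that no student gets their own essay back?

44

Count assignments avoiding every fixed point. For any j of the 5 students fixed to their own essay, the other 5−j can be arranged in (5−j)! ways.
By inclusion–exclusion this is Σ_{j=0}^{5} (−1)^j C(5,j)·(5−j)!.
Computing: 120 − 120 + 60 − 20 + 5 − 1 = 44.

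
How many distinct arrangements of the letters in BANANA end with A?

With the last slot taken by A, it remains to arrange the other 5 letters (BNANA).
Those 5 letters have A appearing twice and N appearing twice, giving (5)!/(2!·2!) = 30.

30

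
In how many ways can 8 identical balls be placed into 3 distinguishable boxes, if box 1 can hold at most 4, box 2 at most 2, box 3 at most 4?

Without the upper bounds there are C(10,2) = 45 ways to split 8 among 3 boxes.
Subtract solutions that violate a single cap (substitute x_i' = x_i − (cap_i+1)): x_1 ≥ 5 gives C(5,2) = 10; x_2 ≥ 3 gives C(7,2) = 21; x_3 ≥ 5 gives C(5,2) = 10. Together 41.
Add back pairs where two caps are both exceeded: 1 + 0 + 1 = 2.
By inclusion–exclusion the count is 45 − 41 + 2 = 6.

6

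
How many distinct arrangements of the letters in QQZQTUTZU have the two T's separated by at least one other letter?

There are 9!/(3!·2!·2!·2!) = 7560 arrangements of QQZQTUTZU in total.
Arrangements with the T's together: treat TT as one letter, giving (8)!/(3!·2!·2!) = 1680.
Subtracting, 7560 − 1680 = 5880 arrangements keep the T's apart.

5880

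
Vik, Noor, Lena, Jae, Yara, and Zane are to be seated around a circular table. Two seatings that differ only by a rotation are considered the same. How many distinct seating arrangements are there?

Around a circle, 6 distinct people have 6!/6 = (5)! = 120 rotationally distinct seatings.

120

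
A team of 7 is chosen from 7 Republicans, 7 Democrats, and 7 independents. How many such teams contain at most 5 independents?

Split by how many independents are chosen (0 through 5).
Sum: C(7,0)·C(14,7) + C(7,1)·C(14,6) + C(7,2)·C(14,5) + C(7,3)·C(14,4) + C(7,4)·C(14,3) + C(7,5)·C(14,2) = 3432 + 21021 + 42042 + 35035 + 12740 + 1911 = 116181.

116181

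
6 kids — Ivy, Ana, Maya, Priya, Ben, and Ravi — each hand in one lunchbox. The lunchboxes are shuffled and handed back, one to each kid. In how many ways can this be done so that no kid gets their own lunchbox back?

265

Count assignments avoiding every fixed point. For any j of the 6 kids fixed to their own lunchbox, the other 6−j can be arranged in (6−j)! ways.
By inclusion–exclusion this is Σ_{j=0}^{6} (−1)^j C(6,j)·(6−j)!.
Computing: 720 − 720 + 360 − 120 + 30 − 6 + 1 = 265.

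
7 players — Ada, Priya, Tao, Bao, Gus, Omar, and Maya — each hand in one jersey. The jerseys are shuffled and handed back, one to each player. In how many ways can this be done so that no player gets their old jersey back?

1854

Count assignments avoiding every fixed point. For any j of the 7 players fixed to their old jersey, the other 7−j can be arranged in (7−j)! ways.
By inclusion–exclusion this is Σ_{j=0}^{7} (−1)^j C(7,j)·(7−j)!.
Computing: 5040 − 5040 + 2520 − 840 + 210 − 42 + 7 − 1 = 1854.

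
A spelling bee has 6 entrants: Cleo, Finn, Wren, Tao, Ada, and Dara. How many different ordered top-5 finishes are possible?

This is an ordered selection of 5 from 6: P(6,5).
That gives 6 × 5 × 4 × 3 × 2 = 720.

720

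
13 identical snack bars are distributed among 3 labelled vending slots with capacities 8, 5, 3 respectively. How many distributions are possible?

10

Without the upper bounds there are C(15,2) = 105 ways to split 13 among 3 vending slots.
Subtract solutions that violate a single cap (substitute x_i' = x_i − (cap_i+1)): x_1 ≥ 9 gives C(6,2) = 15; x_2 ≥ 6 gives C(9,2) = 36; x_3 ≥ 4 gives C(11,2) = 55. Together 106.
Add back pairs where two caps are both exceeded: 0 + 1 + 10 = 11.
By inclusion–exclusion the count is 105 − 106 + 11 = 10.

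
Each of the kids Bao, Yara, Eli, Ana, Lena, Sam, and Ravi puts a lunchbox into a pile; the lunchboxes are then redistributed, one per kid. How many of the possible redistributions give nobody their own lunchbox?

Let Aᵢ be the assignments in which kid i gets their own lunchbox. We want the size of the complement of A₁∪…∪A_7.
By inclusion–exclusion this is Σ_{j=0}^{7} (−1)^j C(7,j)·(7−j)!.
Computing: 5040 − 5040 + 2520 − 840 + 210 − 42 + 7 − 1 = 1854.

1854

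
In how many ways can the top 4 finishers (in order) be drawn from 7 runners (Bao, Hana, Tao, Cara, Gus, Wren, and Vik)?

840

There are 7 choices for 1st place, 6 for 2nd, and so on down to 4 for position 4.
That gives 7 × 6 × 5 × 4 = 840.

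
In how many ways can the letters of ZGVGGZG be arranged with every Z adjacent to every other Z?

30

Treat the 2 copies of Z as a single block. The multiset to arrange is then {ZZ, G, G, G, G, V}, 6 items in all.
That gives (6)!/(4!) = 30 arrangements.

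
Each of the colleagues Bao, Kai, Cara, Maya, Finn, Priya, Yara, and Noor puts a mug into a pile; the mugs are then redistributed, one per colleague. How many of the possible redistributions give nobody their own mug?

14833

Count assignments avoiding every fixed point. For any j of the 8 colleagues fixed to their own mug, the other 8−j can be arranged in (8−j)! ways.
By inclusion–exclusion this is Σ_{j=0}^{8} (−1)^j C(8,j)·(8−j)!.
Computing: 40320 − 40320 + 20160 − 6720 + 1680 − 336 + 56 − 8 + 1 = 14833.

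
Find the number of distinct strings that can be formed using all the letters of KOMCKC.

180

Letter multiplicities in KOMCKC: C×2, K×2, M×1, O×1.
So there are 6! / (2!·2!) = 180 distinguishable arrangements.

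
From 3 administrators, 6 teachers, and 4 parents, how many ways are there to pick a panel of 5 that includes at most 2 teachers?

Split by how many teachers are chosen (0 through 2).
Sum: C(6,0)·C(7,5) + C(6,1)·C(7,4) + C(6,2)·C(7,3) = 21 + 210 + 525 = 756.

756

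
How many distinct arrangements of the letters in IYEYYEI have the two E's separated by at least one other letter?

There are 7!/(3!·2!·2!) = 210 arrangements of IYEYYEI in total.
If the two E's are adjacent, glue them into one block, leaving 6 items to arrange: (6)!/(3!·2!) = 60 ways.
Hence 210 − 60 = 150.

150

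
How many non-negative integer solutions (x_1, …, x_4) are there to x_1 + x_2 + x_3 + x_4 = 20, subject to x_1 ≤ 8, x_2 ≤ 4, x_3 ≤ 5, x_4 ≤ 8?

Ignoring the caps, the number of non-negative solutions to x_1+…+x_4 = 20 is C(23,3) = 1771.
Subtract solutions that violate a single cap (substitute x_i' = x_i − (cap_i+1)): x_1 ≥ 9 gives C(14,3) = 364; x_2 ≥ 5 gives C(18,3) = 816; x_3 ≥ 6 gives C(17,3) = 680; x_4 ≥ 9 gives C(14,3) = 364. Together 2224.
Add back pairs where two caps are both exceeded: 84 + 56 + 10 + 220 + 84 + 56 = 510.
Subtract triples: 1 + 0 + 0 + 1 = 2.
By inclusion–exclusion the count is 1771 − 2224 + 510 − 2 = 55.

55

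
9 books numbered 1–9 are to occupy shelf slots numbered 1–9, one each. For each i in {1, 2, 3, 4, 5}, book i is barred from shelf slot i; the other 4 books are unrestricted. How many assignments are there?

Let Aᵢ (for 1 ≤ i ≤ 5) be the placements that put book i in its forbidden shelf slot. Any j of these fix j positions, leaving (9−j)! ways to fill the rest, and there are C(5,j) ways to pick which j.
By inclusion–exclusion, the number of valid placements is Σ_{j=0}^{5} (−1)^j C(5,j)·(9−j)!.
Computing: 362880 − 201600 + 50400 − 7200 + 600 − 24 = 205056.

205056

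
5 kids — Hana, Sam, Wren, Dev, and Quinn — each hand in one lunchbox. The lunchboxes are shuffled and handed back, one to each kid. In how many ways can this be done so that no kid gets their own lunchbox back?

Let Aᵢ be the assignments in which kid i gets their own lunchbox. We want the size of the complement of A₁∪…∪A_5.
By inclusion–exclusion this is Σ_{j=0}^{5} (−1)^j C(5,j)·(5−j)!.
Computing: 120 − 120 + 60 − 20 + 5 − 1 = 44.

44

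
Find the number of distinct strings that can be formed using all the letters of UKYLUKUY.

UKYLUKUY has 8 letters with K appearing twice, U appearing 3 times, and Y appearing twice.
Dividing 8! = 40320 by 3!·2!·2! = 24 for the repeated letters gives 1680.

1680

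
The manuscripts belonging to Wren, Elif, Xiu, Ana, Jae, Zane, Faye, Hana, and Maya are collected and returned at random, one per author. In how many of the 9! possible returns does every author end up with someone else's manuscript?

Count assignments avoiding every fixed point. For any j of the 9 authors fixed to their own manuscript, the other 9−j can be arranged in (9−j)! ways.
By inclusion–exclusion this is Σ_{j=0}^{9} (−1)^j C(9,j)·(9−j)!.
Computing: 362880 − 362880 + 181440 − 60480 + 15120 − 3024 + 504 − 72 + 9 − 1 = 133496.

133496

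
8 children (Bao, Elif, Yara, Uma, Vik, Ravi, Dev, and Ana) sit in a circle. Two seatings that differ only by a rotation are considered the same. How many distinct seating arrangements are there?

Around a circle, 8 distinct people have 8!/8 = (7)! = 5040 rotationally distinct seatings.

5040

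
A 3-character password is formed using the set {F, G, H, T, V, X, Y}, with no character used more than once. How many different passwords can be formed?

Choose and order 3 of the 7 symbols: the first character has 7 options, the next 6, then 5.
7 × 6 × 5 = 210.

210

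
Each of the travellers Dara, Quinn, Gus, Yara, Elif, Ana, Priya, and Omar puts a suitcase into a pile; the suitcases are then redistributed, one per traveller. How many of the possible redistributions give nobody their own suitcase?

14833

This is the derangement count D_8: permutations of 8 items with no fixed point.
By inclusion–exclusion this is Σ_{j=0}^{8} (−1)^j C(8,j)·(8−j)!.
Computing: 40320 − 40320 + 20160 − 6720 + 1680 − 336 + 56 − 8 + 1 = 14833.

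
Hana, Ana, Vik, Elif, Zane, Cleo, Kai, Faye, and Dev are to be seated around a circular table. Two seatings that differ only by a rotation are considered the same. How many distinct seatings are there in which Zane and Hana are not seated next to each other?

30240

All circular seatings of 9 people number (8)! = 40320.
Seatings with Zane beside Hana: treat them as a block with 2 internal orders, giving 2 × (7)! = 10080.
Subtracting, 40320 − 10080 = 30240.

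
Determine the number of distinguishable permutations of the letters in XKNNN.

Letter multiplicities in XKNNN: K×1, N×3, X×1.
Dividing 5! = 120 by 3! = 6 for the repeated letters gives 20.

20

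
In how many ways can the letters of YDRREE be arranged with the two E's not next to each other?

120

There are 6!/(2!·2!) = 180 arrangements of YDRREE in total.
Arrangements with the E's together: treat EE as one letter, giving (5)!/(2!) = 60.
Hence 180 − 60 = 120.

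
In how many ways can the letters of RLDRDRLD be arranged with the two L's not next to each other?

Total arrangements of RLDRDRLD: 8!/(3!·3!·2!) = 560.
If the two L's are adjacent, glue them into one block, leaving 7 items to arrange: (7)!/(3!·3!) = 140 ways.
Hence 560 − 140 = 420.

420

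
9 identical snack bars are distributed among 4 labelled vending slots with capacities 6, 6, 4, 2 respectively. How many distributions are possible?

Without the upper bounds there are C(12,3) = 220 ways to split 9 among 4 vending slots.
Subtract solutions that violate a single cap (substitute x_i' = x_i − (cap_i+1)): x_1 ≥ 7 gives C(5,3) = 10; x_2 ≥ 7 gives C(5,3) = 10; x_3 ≥ 5 gives C(7,3) = 35; x_4 ≥ 3 gives C(9,3) = 84. Together 139.
Add back pairs where two caps are both exceeded: 0 + 0 + 0 + 0 + 0 + 4 = 4.
By inclusion–exclusion the count is 220 − 139 + 4 = 85.

85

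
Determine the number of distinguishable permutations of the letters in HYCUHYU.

630

HYCUHYU has 7 letters with H appearing twice, U appearing twice, and Y appearing twice.
So there are 7! / (2!·2!·2!) = 630 distinguishable arrangements.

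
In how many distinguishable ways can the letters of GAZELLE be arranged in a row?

GAZELLE has 7 letters with E appearing twice and L appearing twice.
So there are 7! / (2!·2!) = 1260 distinguishable arrangements.

1260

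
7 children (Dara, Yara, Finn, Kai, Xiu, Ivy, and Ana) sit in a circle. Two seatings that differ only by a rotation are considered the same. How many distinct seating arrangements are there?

Fix one person's seat to break rotational symmetry; the remaining 6 people can be arranged in (6)! = 720 ways.

720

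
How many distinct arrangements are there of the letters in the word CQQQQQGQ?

CQQQQQGQ has 8 letters with Q appearing 6 times.
So there are 8! / (6!) = 56 distinguishable arrangements.

56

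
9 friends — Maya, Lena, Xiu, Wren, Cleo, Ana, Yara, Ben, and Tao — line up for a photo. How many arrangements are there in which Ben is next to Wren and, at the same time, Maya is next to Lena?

Treat {Ben,Wren} as one block (2 orders) and {Maya,Lena} as another (2 orders).
That leaves 7 units to arrange: 2 × 2 × 7! = 4 × 5040 = 20160.

20160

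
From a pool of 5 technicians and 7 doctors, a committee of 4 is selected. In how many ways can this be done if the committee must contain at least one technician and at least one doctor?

With no constraint there are C(12,4) = 495 possible selections.
Selections missing a whole group: no technicians → C(7,4) = 35; no doctors → C(5,4) = 5.
Both groups omitted at once is impossible, so 495 − 40 = 455.

455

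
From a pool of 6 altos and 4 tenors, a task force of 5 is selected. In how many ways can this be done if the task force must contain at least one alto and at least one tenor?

246

Total 5-person selections from all 10: C(10,5) = 252.
Subtract selections that omit an entire group: no altos → C(4,5) = 0; no tenors → C(6,5) = 6.
Both groups omitted at once is impossible, so 252 − 6 = 246.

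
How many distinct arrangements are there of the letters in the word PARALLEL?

3360

Letter multiplicities in PARALLEL: A×2, E×1, L×3, P×1, R×1.
The number of distinct arrangements is 8!/(3!·2!) = 40320/12 = 3360.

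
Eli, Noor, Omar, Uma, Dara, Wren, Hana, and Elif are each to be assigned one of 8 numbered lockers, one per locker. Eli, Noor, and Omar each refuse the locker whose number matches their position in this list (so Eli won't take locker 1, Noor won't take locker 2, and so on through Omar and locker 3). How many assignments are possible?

27240

Let Aᵢ (for i ∈ {1, 2, 3}) be the placements that put person i in their forbidden locker. Any j of these fix j positions, leaving (8−j)! ways to fill the rest, and there are C(3,j) ways to pick which j.
By inclusion–exclusion, the number of valid placements is Σ_{j=0}^{3} (−1)^j C(3,j)·(8−j)!.
Computing: 40320 − 15120 + 2160 − 120 = 27240.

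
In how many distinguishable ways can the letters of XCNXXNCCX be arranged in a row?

Letter multiplicities in XCNXXNCCX: C×3, N×2, X×4.
Dividing 9! = 362880 by 4!·3!·2! = 288 for the repeated letters gives 1260.

1260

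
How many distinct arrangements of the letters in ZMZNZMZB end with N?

With the last slot taken by N, it remains to arrange the other 7 letters (ZMZZMZB).
Those 7 letters have M appearing twice and Z appearing 4 times, giving (7)!/(4!·2!) = 105.

105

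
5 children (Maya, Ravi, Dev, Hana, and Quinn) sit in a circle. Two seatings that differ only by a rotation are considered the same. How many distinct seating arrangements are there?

Around a circle, 5 distinct people have 5!/5 = (4)! = 24 rotationally distinct seatings.

24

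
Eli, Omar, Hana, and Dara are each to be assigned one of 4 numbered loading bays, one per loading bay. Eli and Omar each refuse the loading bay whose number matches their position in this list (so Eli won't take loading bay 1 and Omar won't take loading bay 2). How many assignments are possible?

14

Let Aᵢ (for i ∈ {1, 2}) be the placements that put person i in their forbidden loading bay. Any j of these fix j positions, leaving (4−j)! ways to fill the rest, and there are C(2,j) ways to pick which j.
By inclusion–exclusion, the number of valid placements is Σ_{j=0}^{2} (−1)^j C(2,j)·(4−j)!.
Computing: 24 − 12 + 2 = 14.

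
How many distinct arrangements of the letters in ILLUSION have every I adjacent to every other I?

Treat the 2 copies of I as a single block. The multiset to arrange is then {II, L, L, N, O, S, U}, 7 items in all.
That gives (7)!/(2!) = 2520 arrangements.

2520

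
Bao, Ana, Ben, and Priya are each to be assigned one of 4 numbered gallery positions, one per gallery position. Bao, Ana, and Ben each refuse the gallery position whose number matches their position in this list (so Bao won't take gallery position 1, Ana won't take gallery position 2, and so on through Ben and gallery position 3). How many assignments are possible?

11

Let Aᵢ (for i ∈ {1, 2, 3}) be the placements that put person i in their forbidden gallery position. Any j of these fix j positions, leaving (4−j)! ways to fill the rest, and there are C(3,j) ways to pick which j.
By inclusion–exclusion, the number of valid placements is Σ_{j=0}^{3} (−1)^j C(3,j)·(4−j)!.
Computing: 24 − 18 + 6 − 1 = 11.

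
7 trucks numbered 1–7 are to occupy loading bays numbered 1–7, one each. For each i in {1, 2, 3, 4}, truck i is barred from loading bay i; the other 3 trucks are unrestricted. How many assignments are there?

Let Aᵢ (for 1 ≤ i ≤ 4) be the placements that put truck i in its forbidden loading bay. Any j of these fix j positions, leaving (7−j)! ways to fill the rest, and there are C(4,j) ways to pick which j.
By inclusion–exclusion, the number of valid placements is Σ_{j=0}^{4} (−1)^j C(4,j)·(7−j)!.
Computing: 5040 − 2880 + 720 − 96 + 6 = 2790.

2790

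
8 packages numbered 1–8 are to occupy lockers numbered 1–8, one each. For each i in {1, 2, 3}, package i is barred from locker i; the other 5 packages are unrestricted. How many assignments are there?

27240

Let Aᵢ (for i ∈ {1, 2, 3}) be the placements that put package i in its forbidden locker. Any j of these fix j positions, leaving (8−j)! ways to fill the rest, and there are C(3,j) ways to pick which j.
By inclusion–exclusion, the number of valid placements is Σ_{j=0}^{3} (−1)^j C(3,j)·(8−j)!.
Computing: 40320 − 15120 + 2160 − 120 = 27240.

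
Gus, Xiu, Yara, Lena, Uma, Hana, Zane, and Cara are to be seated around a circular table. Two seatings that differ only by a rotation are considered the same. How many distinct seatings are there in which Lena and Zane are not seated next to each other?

3600

All circular seatings of 8 people number (7)! = 5040.
Seatings with Lena beside Zane: treat them as a block with 2 internal orders, giving 2 × (6)! = 1440.
Subtracting, 5040 − 1440 = 3600.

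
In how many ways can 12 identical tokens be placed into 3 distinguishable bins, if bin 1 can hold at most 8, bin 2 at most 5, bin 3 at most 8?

Without the upper bounds there are C(14,2) = 91 ways to split 12 among 3 bins.
Subtract solutions that violate a single cap (substitute x_i' = x_i − (cap_i+1)): x_1 ≥ 9 gives C(5,2) = 10; x_2 ≥ 6 gives C(8,2) = 28; x_3 ≥ 9 gives C(5,2) = 10. Together 48.
No two caps can be exceeded simultaneously, so the pair terms are all 0.
By inclusion–exclusion the count is 91 − 48 + 0 = 43.

43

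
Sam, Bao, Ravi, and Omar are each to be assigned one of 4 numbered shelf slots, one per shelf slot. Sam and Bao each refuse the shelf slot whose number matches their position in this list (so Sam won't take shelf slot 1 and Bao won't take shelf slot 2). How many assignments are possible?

14

Let Aᵢ (for i ∈ {1, 2}) be the placements that put person i in their forbidden shelf slot. Any j of these fix j positions, leaving (4−j)! ways to fill the rest, and there are C(2,j) ways to pick which j.
By inclusion–exclusion, the number of valid placements is Σ_{j=0}^{2} (−1)^j C(2,j)·(4−j)!.
Computing: 24 − 12 + 2 = 14.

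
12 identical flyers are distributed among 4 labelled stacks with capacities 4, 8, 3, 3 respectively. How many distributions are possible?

60

By stars and bars, unrestricted non-negative solutions to x_1+…+x_4 = 12 number C(12+3,3) = 455.
Subtract solutions that violate a single cap (substitute x_i' = x_i − (cap_i+1)): x_1 ≥ 5 gives C(10,3) = 120; x_2 ≥ 9 gives C(6,3) = 20; x_3 ≥ 4 gives C(11,3) = 165; x_4 ≥ 4 gives C(11,3) = 165. Together 470.
Add back pairs where two caps are both exceeded: 0 + 20 + 20 + 0 + 0 + 35 = 75.
By inclusion–exclusion the count is 455 − 470 + 75 = 60.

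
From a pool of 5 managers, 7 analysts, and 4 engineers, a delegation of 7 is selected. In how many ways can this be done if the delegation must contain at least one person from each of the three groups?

With no constraint there are C(16,7) = 11440 possible selections.
Selections missing a whole group: no managers → C(11,7) = 330; no analysts → C(9,7) = 36; no engineers → C(12,7) = 792.
Add back selections omitting two groups (i.e. drawn from a single group): C(5,7) + C(7,7) + C(4,7) = 1.
By inclusion–exclusion: 11440 − 1158 + 1 = 10283.

10283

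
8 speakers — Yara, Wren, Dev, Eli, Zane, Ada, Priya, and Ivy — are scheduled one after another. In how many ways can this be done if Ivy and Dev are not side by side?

30240

Of the 8! = 40320 arrangements, those with Ivy and Dev adjacent number 2 × 7! = 10080 (treat the pair as a block with 2 internal orders).
So 40320 − 10080 = 30240 arrangements keep them apart.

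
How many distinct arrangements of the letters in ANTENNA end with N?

180

With the last slot taken by N, it remains to arrange the other 6 letters (ATENNA).
Those 6 letters have A appearing twice and N appearing twice, giving (6)!/(2!·2!) = 180.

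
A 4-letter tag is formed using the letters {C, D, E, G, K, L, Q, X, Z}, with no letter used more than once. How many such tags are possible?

Choose and order 4 of the 9 symbols: the first letter has 9 options, the next 8, then 7, 6.
9 × 8 × 7 × 6 = 3024.

3024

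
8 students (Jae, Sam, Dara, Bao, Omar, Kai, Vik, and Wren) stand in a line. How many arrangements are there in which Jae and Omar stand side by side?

Treat {Jae, Omar} as a single unit. There are 7 units to order, and the pair itself can be ordered 2 ways.
So the count is 2·(7)! = 10080.

10080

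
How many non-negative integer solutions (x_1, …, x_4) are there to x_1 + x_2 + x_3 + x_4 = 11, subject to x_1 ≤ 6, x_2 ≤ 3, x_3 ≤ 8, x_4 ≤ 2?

74

Without the upper bounds there are C(14,3) = 364 ways to split 11 among 4 variables.
Subtract solutions that violate a single cap (substitute x_i' = x_i − (cap_i+1)): x_1 ≥ 7 gives C(7,3) = 35; x_2 ≥ 4 gives C(10,3) = 120; x_3 ≥ 9 gives C(5,3) = 10; x_4 ≥ 3 gives C(11,3) = 165. Together 330.
Add back pairs where two caps are both exceeded: 1 + 0 + 4 + 0 + 35 + 0 = 40.
By inclusion–exclusion the count is 364 − 330 + 40 = 74.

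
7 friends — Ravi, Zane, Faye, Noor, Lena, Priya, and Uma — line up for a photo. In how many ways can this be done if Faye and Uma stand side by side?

1440

Place the 5 others and the Faye-Uma pair as 6 objects in a line; the pair has 2 internal arrangements.
That gives 2 × 6! = 2 × 720 = 1440.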